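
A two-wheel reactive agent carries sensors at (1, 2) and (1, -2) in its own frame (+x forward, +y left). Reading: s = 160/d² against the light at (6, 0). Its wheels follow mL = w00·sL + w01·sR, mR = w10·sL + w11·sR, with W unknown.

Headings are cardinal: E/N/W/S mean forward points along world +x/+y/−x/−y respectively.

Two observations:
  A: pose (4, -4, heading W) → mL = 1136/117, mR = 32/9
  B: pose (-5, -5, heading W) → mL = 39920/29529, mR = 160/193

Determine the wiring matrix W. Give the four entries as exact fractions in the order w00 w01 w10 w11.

1 1/2 1 0

obs A: pose=(4,-4,W) → sL=32/9, sR=160/13, mL=1136/117, mR=32/9
obs B: pose=(-5,-5,W) → sL=160/193, sR=160/153, mL=39920/29529, mR=160/193
sensor matrix S = [[32/9, 160/13], [160/193, 160/153]]; det S = -22405120/3454893
solve [mL_A; mL_B] = S·[w00; w01] and [mR_A; mR_B] = S·[w10; w11]:
  w00 = 1, w01 = 1/2, w10 = 1, w11 = 0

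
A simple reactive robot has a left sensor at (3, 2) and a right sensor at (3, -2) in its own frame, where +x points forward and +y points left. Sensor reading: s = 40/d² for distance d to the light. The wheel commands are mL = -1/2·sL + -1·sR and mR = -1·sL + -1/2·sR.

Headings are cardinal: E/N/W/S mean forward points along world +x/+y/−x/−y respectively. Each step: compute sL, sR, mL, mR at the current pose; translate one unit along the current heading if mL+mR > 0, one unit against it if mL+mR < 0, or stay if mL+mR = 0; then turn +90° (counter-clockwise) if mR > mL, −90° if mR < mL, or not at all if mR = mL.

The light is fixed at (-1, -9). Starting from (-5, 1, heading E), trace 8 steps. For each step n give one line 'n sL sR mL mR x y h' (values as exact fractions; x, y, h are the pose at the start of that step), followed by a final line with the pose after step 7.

n=0: pose=(-5,1,E); sL=8/29, sR=8/13; mL=-284/377, mR=-220/377; mL+mR=-504/377 → advance -1; mR−mL=64/377 → turn +1·90°
n=1: pose=(-6,1,N); sL=20/109, sR=20/89; mL=-3070/9701, mR=-2870/9701; mL+mR=-5940/9701 → advance -1; mR−mL=200/9701 → turn +1·90°
n=2: pose=(-6,0,W); sL=40/113, sR=8/37; mL=-1644/4181, mR=-1932/4181; mL+mR=-3576/4181 → advance -1; mR−mL=-288/4181 → turn -1·90°
n=3: pose=(-5,0,N); sL=2/9, sR=10/37; mL=-127/333, mR=-119/333; mL+mR=-82/111 → advance -1; mR−mL=8/333 → turn +1·90°
n=4: pose=(-5,-1,W); sL=8/17, sR=40/149; mL=-1276/2533, mR=-1532/2533; mL+mR=-2808/2533 → advance -1; mR−mL=-256/2533 → turn -1·90°
n=5: pose=(-4,-1,N); sL=20/73, sR=20/61; mL=-2070/4453, mR=-1950/4453; mL+mR=-4020/4453 → advance -1; mR−mL=120/4453 → turn +1·90°
n=6: pose=(-4,-2,W); sL=40/61, sR=40/117; mL=-4780/7137, mR=-5900/7137; mL+mR=-3560/2379 → advance -1; mR−mL=-1120/7137 → turn -1·90°
n=7: pose=(-3,-2,N); sL=10/29, sR=2/5; mL=-83/145, mR=-79/145; mL+mR=-162/145 → advance -1; mR−mL=4/145 → turn +1·90°

0 8/29 8/13 -284/377 -220/377 -5 1 E
1 20/109 20/89 -3070/9701 -2870/9701 -6 1 N
2 40/113 8/37 -1644/4181 -1932/4181 -6 0 W
3 2/9 10/37 -127/333 -119/333 -5 0 N
4 8/17 40/149 -1276/2533 -1532/2533 -5 -1 W
5 20/73 20/61 -2070/4453 -1950/4453 -4 -1 N
6 40/61 40/117 -4780/7137 -5900/7137 -4 -2 W
7 10/29 2/5 -83/145 -79/145 -3 -2 N
final -3 -3 W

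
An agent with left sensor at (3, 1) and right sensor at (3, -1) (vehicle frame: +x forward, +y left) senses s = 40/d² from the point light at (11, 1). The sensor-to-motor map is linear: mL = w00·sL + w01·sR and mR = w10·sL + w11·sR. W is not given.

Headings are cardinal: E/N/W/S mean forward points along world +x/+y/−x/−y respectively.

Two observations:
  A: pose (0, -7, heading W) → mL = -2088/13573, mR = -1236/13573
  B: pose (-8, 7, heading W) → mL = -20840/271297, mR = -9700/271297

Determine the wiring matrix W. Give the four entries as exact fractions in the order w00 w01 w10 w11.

-1/2 -1/2 1/2 -1

obs A: pose=(0,-7,W) → sL=40/277, sR=8/49, mL=-2088/13573, mR=-1236/13573
obs B: pose=(-8,7,W) → sL=40/509, sR=40/533, mL=-20840/271297, mR=-9700/271297
sensor matrix S = [[40/277, 8/49], [40/509, 40/533]]; det S = -7339520/3682314181
solve [mL_A; mL_B] = S·[w00; w01] and [mR_A; mR_B] = S·[w10; w11]:
  w00 = -1/2, w01 = -1/2, w10 = 1/2, w11 = -1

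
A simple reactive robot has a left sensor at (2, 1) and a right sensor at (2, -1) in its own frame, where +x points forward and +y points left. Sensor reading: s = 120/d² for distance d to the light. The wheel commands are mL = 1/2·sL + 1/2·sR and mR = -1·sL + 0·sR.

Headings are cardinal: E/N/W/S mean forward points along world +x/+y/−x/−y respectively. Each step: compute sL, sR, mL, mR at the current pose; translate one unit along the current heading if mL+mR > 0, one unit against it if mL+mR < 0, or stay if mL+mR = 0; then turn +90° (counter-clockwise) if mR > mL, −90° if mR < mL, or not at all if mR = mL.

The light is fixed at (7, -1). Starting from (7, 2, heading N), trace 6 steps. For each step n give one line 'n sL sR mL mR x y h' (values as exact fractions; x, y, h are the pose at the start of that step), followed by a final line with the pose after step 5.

n=0: pose=(7,2,N); sL=60/13, sR=60/13; mL=60/13, mR=-60/13; mL+mR=0 → advance +0; mR−mL=-120/13 → turn -1·90°
n=1: pose=(7,2,E); sL=6, sR=15; mL=21/2, mR=-6; mL+mR=9/2 → advance +1; mR−mL=-33/2 → turn -1·90°
n=2: pose=(8,2,S); sL=24, sR=120; mL=72, mR=-24; mL+mR=48 → advance +1; mR−mL=-96 → turn -1·90°
n=3: pose=(8,1,W); sL=60, sR=12; mL=36, mR=-60; mL+mR=-24 → advance -1; mR−mL=-96 → turn -1·90°
n=4: pose=(9,1,N); sL=120/17, sR=24/5; mL=504/85, mR=-120/17; mL+mR=-96/85 → advance -1; mR−mL=-1104/85 → turn -1·90°
n=5: pose=(9,0,E); sL=6, sR=15/2; mL=27/4, mR=-6; mL+mR=3/4 → advance +1; mR−mL=-51/4 → turn -1·90°

0 60/13 60/13 60/13 -60/13 7 2 N
1 6 15 21/2 -6 7 2 E
2 24 120 72 -24 8 2 S
3 60 12 36 -60 8 1 W
4 120/17 24/5 504/85 -120/17 9 1 N
5 6 15/2 27/4 -6 9 0 E
final 10 0 S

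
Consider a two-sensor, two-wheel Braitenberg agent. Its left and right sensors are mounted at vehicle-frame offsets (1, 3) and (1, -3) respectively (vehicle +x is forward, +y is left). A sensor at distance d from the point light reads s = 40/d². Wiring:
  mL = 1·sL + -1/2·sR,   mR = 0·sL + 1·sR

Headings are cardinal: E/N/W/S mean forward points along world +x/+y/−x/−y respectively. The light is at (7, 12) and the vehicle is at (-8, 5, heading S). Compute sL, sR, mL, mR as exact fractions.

left sensor world pos  = (-5, 4); dL² = 208
right sensor world pos = (-11, 4); dR² = 388
sL = 40/208 = 5/26
sR = 40/388 = 10/97
mL = 1·sL + -1/2·sR = 355/2522
mR = 0·sL + 1·sR = 10/97

5/26 10/97 355/2522 10/97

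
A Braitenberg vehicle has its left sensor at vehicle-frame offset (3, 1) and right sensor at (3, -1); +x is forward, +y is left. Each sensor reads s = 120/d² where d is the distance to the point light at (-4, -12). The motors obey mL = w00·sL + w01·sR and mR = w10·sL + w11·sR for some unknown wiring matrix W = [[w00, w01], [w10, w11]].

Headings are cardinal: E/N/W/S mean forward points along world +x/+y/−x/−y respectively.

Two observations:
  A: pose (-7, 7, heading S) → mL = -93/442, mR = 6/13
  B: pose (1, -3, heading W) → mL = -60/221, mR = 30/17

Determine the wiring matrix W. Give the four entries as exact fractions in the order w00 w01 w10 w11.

obs A: pose=(-7,7,S) → sL=6/13, sR=15/34, mL=-93/442, mR=6/13
obs B: pose=(1,-3,W) → sL=30/17, sR=15/13, mL=-60/221, mR=30/17
sensor matrix S = [[6/13, 15/34], [30/17, 15/13]]; det S = -12015/48841
solve [mL_A; mL_B] = S·[w00; w01] and [mR_A; mR_B] = S·[w10; w11]:
  w00 = 1/2, w01 = -1, w10 = 1, w11 = 0

1/2 -1 1 0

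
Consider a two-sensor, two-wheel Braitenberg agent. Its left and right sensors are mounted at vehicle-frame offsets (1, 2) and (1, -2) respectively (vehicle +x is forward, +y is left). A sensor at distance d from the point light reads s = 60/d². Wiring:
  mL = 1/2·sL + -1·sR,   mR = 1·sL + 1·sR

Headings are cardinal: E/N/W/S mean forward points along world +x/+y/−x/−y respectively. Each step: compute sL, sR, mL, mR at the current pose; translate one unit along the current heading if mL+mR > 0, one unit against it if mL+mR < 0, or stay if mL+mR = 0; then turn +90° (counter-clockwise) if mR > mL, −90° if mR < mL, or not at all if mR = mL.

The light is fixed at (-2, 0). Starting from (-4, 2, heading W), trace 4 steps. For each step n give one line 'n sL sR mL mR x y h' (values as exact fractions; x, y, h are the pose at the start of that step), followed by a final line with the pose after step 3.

n=0: pose=(-4,2,W); sL=20/3, sR=12/5; mL=14/15, mR=136/15; mL+mR=10 → advance +1; mR−mL=122/15 → turn +1·90°
n=1: pose=(-5,2,S); sL=30, sR=30/13; mL=165/13, mR=420/13; mL+mR=45 → advance +1; mR−mL=255/13 → turn +1·90°
n=2: pose=(-5,1,E); sL=60/13, sR=12; mL=-126/13, mR=216/13; mL+mR=90/13 → advance +1; mR−mL=342/13 → turn +1·90°
n=3: pose=(-4,1,N); sL=3, sR=15; mL=-27/2, mR=18; mL+mR=9/2 → advance +1; mR−mL=63/2 → turn +1·90°

0 20/3 12/5 14/15 136/15 -4 2 W
1 30 30/13 165/13 420/13 -5 2 S
2 60/13 12 -126/13 216/13 -5 1 E
3 3 15 -27/2 18 -4 1 N
final -4 2 W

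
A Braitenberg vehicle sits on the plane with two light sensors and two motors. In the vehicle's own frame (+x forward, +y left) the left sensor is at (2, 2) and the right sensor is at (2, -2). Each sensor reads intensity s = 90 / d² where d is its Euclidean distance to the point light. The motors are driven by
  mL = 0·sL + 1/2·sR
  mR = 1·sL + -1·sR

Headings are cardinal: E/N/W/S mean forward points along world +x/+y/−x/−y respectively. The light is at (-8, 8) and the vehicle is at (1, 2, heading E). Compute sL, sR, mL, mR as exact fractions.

left sensor world pos  = (3, 4); dL² = 137
right sensor world pos = (3, 0); dR² = 185
sL = 90/137 = 90/137
sR = 90/185 = 18/37
mL = 0·sL + 1/2·sR = 9/37
mR = 1·sL + -1·sR = 864/5069

90/137 18/37 9/37 864/5069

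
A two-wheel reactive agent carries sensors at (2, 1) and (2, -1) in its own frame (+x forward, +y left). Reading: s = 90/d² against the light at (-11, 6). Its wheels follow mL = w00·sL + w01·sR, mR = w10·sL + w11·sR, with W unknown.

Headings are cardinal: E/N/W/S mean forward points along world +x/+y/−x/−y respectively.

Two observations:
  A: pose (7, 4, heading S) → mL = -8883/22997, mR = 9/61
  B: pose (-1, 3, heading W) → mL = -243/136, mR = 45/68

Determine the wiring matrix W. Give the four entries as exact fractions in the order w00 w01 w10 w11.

-1 -1/2 0 1/2

obs A: pose=(7,4,S) → sL=90/377, sR=18/61, mL=-8883/22997, mR=9/61
obs B: pose=(-1,3,W) → sL=9/8, sR=45/34, mL=-243/136, mR=45/68
sensor matrix S = [[90/377, 18/61], [9/8, 45/34]]; det S = -25029/1563796
solve [mL_A; mL_B] = S·[w00; w01] and [mR_A; mR_B] = S·[w10; w11]:
  w00 = -1, w01 = -1/2, w10 = 0, w11 = 1/2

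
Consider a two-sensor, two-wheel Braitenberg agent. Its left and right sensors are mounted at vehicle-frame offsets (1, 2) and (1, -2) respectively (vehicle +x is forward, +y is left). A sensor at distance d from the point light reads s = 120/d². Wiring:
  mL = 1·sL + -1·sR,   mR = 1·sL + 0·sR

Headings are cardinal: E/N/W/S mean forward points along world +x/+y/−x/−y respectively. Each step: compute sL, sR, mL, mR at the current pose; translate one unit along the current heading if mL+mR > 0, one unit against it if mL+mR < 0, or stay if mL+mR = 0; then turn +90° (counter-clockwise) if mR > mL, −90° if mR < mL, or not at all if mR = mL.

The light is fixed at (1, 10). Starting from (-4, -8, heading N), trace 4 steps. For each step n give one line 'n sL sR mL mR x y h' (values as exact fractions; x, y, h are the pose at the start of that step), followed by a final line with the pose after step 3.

0 60/169 60/149 -1200/25181 60/169 -4 -8 N
1 120/397 40/87 -5440/34539 120/397 -4 -7 W
2 6/17 30/97 72/1649 6/17 -5 -7 S
3 120/281 24/85 3456/23885 120/281 -5 -8 E
final -4 -8 N

n=0: pose=(-4,-8,N); sL=60/169, sR=60/149; mL=-1200/25181, mR=60/169; mL+mR=7740/25181 → advance +1; mR−mL=60/149 → turn +1·90°
n=1: pose=(-4,-7,W); sL=120/397, sR=40/87; mL=-5440/34539, mR=120/397; mL+mR=5000/34539 → advance +1; mR−mL=40/87 → turn +1·90°
n=2: pose=(-5,-7,S); sL=6/17, sR=30/97; mL=72/1649, mR=6/17; mL+mR=654/1649 → advance +1; mR−mL=30/97 → turn +1·90°
n=3: pose=(-5,-8,E); sL=120/281, sR=24/85; mL=3456/23885, mR=120/281; mL+mR=13656/23885 → advance +1; mR−mL=24/85 → turn +1·90°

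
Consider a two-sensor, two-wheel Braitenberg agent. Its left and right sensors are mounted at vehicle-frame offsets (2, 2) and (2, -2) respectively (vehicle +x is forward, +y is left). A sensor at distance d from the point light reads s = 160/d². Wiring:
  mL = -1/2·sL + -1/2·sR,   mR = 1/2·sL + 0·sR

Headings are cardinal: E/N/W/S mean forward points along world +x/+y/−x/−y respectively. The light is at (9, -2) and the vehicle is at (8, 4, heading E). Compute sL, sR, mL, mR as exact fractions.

left sensor world pos  = (10, 6); dL² = 65
right sensor world pos = (10, 2); dR² = 17
sL = 160/65 = 32/13
sR = 160/17 = 160/17
mL = -1/2·sL + -1/2·sR = -1312/221
mR = 1/2·sL + 0·sR = 16/13

32/13 160/17 -1312/221 16/13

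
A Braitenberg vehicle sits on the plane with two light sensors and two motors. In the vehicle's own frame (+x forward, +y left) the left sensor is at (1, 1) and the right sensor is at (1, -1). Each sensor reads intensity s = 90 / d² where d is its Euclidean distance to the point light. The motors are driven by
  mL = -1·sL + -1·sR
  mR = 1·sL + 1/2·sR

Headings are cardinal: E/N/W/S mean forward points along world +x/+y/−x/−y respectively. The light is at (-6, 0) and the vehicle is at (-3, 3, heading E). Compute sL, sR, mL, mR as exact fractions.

left sensor world pos  = (-2, 4); dL² = 32
right sensor world pos = (-2, 2); dR² = 20
sL = 90/32 = 45/16
sR = 90/20 = 9/2
mL = -1·sL + -1·sR = -117/16
mR = 1·sL + 1/2·sR = 81/16

45/16 9/2 -117/16 81/16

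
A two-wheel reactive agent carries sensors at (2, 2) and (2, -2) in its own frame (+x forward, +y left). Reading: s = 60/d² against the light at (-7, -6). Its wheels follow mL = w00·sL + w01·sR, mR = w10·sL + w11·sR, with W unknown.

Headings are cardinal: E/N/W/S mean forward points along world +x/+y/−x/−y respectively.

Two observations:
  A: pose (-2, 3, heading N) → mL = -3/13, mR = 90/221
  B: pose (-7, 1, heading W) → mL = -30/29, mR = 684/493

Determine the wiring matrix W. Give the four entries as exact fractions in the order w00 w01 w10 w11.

obs A: pose=(-2,3,N) → sL=6/13, sR=6/17, mL=-3/13, mR=90/221
obs B: pose=(-7,1,W) → sL=60/29, sR=12/17, mL=-30/29, mR=684/493
sensor matrix S = [[6/13, 6/17], [60/29, 12/17]]; det S = -2592/6409
solve [mL_A; mL_B] = S·[w00; w01] and [mR_A; mR_B] = S·[w10; w11]:
  w00 = -1/2, w01 = 0, w10 = 1/2, w11 = 1/2

-1/2 0 1/2 1/2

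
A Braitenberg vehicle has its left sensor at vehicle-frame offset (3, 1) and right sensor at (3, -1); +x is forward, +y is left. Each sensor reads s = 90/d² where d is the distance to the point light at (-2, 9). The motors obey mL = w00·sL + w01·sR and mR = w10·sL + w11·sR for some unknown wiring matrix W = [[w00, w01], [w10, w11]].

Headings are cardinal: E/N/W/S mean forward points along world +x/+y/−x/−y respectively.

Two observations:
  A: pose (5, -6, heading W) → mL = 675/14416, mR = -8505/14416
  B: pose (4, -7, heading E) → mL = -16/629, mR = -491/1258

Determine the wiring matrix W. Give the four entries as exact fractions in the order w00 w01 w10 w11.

-1/2 1/2 -1/2 -1

obs A: pose=(5,-6,W) → sL=45/136, sR=45/106, mL=675/14416, mR=-8505/14416
obs B: pose=(4,-7,E) → sL=5/17, sR=9/37, mL=-16/629, mR=-491/1258
sensor matrix S = [[45/136, 45/106], [5/17, 9/37]]; det S = -11835/266696
solve [mL_A; mL_B] = S·[w00; w01] and [mR_A; mR_B] = S·[w10; w11]:
  w00 = -1/2, w01 = 1/2, w10 = -1/2, w11 = -1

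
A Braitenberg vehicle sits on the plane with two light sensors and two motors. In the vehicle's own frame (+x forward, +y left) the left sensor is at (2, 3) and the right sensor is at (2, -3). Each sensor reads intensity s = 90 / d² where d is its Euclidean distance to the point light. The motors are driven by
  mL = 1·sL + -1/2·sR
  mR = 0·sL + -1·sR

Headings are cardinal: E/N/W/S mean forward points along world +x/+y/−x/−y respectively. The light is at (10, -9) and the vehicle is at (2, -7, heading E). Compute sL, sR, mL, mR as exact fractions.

90/61 90/37 585/2257 -90/37

left sensor world pos  = (4, -4); dL² = 61
right sensor world pos = (4, -10); dR² = 37
sL = 90/61 = 90/61
sR = 90/37 = 90/37
mL = 1·sL + -1/2·sR = 585/2257
mR = 0·sL + -1·sR = -90/37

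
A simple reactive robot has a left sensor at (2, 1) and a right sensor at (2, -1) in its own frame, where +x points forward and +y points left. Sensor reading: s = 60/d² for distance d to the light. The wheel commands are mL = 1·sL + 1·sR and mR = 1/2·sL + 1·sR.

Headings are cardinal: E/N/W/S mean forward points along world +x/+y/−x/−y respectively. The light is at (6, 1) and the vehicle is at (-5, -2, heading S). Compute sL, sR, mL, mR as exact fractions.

12/25 60/169 3528/4225 2514/4225

left sensor world pos  = (-4, -4); dL² = 125
right sensor world pos = (-6, -4); dR² = 169
sL = 60/125 = 12/25
sR = 60/169 = 60/169
mL = 1·sL + 1·sR = 3528/4225
mR = 1/2·sL + 1·sR = 2514/4225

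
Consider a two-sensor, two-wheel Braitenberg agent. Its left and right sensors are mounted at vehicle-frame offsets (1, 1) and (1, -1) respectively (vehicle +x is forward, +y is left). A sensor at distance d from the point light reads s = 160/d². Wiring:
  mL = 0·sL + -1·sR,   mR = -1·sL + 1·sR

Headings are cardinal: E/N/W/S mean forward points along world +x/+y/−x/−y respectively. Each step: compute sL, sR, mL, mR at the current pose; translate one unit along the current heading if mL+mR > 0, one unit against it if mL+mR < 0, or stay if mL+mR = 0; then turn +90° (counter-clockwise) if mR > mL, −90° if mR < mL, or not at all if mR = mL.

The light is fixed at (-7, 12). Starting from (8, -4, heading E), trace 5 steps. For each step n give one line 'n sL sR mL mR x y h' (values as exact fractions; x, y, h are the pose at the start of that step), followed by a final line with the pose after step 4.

n=0: pose=(8,-4,E); sL=160/481, sR=32/109; mL=-32/109, mR=-2048/52429; mL+mR=-160/481 → advance -1; mR−mL=13344/52429 → turn +1·90°
n=1: pose=(7,-4,N); sL=80/197, sR=16/45; mL=-16/45, mR=-448/8865; mL+mR=-80/197 → advance -1; mR−mL=2704/8865 → turn +1·90°
n=2: pose=(7,-5,W); sL=160/493, sR=32/85; mL=-32/85, mR=128/2465; mL+mR=-160/493 → advance -1; mR−mL=1056/2465 → turn +1·90°
n=3: pose=(8,-5,S); sL=8/29, sR=4/13; mL=-4/13, mR=12/377; mL+mR=-8/29 → advance -1; mR−mL=128/377 → turn +1·90°
n=4: pose=(8,-4,E); sL=160/481, sR=32/109; mL=-32/109, mR=-2048/52429; mL+mR=-160/481 → advance -1; mR−mL=13344/52429 → turn +1·90°

0 160/481 32/109 -32/109 -2048/52429 8 -4 E
1 80/197 16/45 -16/45 -448/8865 7 -4 N
2 160/493 32/85 -32/85 128/2465 7 -5 W
3 8/29 4/13 -4/13 12/377 8 -5 S
4 160/481 32/109 -32/109 -2048/52429 8 -4 E
final 7 -4 N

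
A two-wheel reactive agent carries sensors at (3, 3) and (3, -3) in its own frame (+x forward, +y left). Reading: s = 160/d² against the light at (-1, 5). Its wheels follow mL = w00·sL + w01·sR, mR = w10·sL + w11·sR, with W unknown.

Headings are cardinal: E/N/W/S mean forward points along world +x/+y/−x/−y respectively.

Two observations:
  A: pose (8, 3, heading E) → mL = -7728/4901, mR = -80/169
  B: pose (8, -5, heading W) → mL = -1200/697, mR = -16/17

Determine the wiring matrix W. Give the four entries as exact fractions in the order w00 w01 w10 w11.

obs A: pose=(8,3,E) → sL=32/29, sR=160/169, mL=-7728/4901, mR=-80/169
obs B: pose=(8,-5,W) → sL=32/41, sR=32/17, mL=-1200/697, mR=-16/17
sensor matrix S = [[32/29, 160/169], [32/41, 32/17]]; det S = 4571136/3415997
solve [mL_A; mL_B] = S·[w00; w01] and [mR_A; mR_B] = S·[w10; w11]:
  w00 = -1, w01 = -1/2, w10 = 0, w11 = -1/2

-1 -1/2 0 -1/2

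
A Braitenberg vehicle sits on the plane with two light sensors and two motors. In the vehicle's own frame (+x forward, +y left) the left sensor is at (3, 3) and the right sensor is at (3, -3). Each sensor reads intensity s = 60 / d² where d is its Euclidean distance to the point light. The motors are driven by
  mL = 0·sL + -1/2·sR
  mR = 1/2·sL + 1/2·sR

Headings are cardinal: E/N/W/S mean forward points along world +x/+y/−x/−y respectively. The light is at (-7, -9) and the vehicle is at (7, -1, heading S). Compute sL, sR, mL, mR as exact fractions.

left sensor world pos  = (10, -4); dL² = 314
right sensor world pos = (4, -4); dR² = 146
sL = 60/314 = 30/157
sR = 60/146 = 30/73
mL = 0·sL + -1/2·sR = -15/73
mR = 1/2·sL + 1/2·sR = 3450/11461

30/157 30/73 -15/73 3450/11461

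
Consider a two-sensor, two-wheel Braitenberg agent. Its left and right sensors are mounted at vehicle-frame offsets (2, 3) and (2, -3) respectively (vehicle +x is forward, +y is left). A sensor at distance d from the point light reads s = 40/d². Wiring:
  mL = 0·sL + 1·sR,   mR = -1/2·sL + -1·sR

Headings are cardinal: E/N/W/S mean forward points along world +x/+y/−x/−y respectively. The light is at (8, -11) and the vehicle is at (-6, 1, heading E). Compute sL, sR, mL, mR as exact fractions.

40/369 8/45 8/45 -428/1845

left sensor world pos  = (-4, 4); dL² = 369
right sensor world pos = (-4, -2); dR² = 225
sL = 40/369 = 40/369
sR = 40/225 = 8/45
mL = 0·sL + 1·sR = 8/45
mR = -1/2·sL + -1·sR = -428/1845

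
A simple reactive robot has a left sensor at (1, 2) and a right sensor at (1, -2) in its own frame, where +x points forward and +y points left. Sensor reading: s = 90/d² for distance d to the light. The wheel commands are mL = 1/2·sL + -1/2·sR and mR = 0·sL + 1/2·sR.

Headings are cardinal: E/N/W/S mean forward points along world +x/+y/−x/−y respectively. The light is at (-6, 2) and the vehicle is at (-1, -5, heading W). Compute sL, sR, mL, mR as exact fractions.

90/97 90/41 -2520/3977 45/41

left sensor world pos  = (-2, -7); dL² = 97
right sensor world pos = (-2, -3); dR² = 41
sL = 90/97 = 90/97
sR = 90/41 = 90/41
mL = 1/2·sL + -1/2·sR = -2520/3977
mR = 0·sL + 1/2·sR = 45/41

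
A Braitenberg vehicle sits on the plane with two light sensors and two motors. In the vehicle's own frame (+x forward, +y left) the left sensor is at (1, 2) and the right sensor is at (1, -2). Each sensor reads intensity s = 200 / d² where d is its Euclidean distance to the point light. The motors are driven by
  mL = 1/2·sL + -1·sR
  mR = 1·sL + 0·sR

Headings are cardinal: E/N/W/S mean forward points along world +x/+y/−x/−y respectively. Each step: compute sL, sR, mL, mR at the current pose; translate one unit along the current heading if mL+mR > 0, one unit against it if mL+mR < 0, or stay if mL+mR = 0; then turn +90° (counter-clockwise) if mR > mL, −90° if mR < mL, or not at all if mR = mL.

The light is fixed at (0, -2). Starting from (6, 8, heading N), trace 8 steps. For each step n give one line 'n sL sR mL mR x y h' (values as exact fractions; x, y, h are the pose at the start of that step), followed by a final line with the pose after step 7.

n=0: pose=(6,8,N); sL=200/137, sR=40/37; mL=-1780/5069, mR=200/137; mL+mR=5620/5069 → advance +1; mR−mL=9180/5069 → turn +1·90°
n=1: pose=(6,9,W); sL=100/53, sR=100/97; mL=-450/5141, mR=100/53; mL+mR=9250/5141 → advance +1; mR−mL=10150/5141 → turn +1·90°
n=2: pose=(5,9,S); sL=200/149, sR=200/109; mL=-18900/16241, mR=200/149; mL+mR=2900/16241 → advance +1; mR−mL=40700/16241 → turn +1·90°
n=3: pose=(5,8,E); sL=10/9, sR=2; mL=-13/9, mR=10/9; mL+mR=-1/3 → advance -1; mR−mL=23/9 → turn +1·90°
n=4: pose=(4,8,N); sL=8/5, sR=200/157; mL=-372/785, mR=8/5; mL+mR=884/785 → advance +1; mR−mL=1628/785 → turn +1·90°
n=5: pose=(4,9,W); sL=20/9, sR=100/89; mL=-10/801, mR=20/9; mL+mR=590/267 → advance +1; mR−mL=1790/801 → turn +1·90°
n=6: pose=(3,9,S); sL=8/5, sR=200/101; mL=-596/505, mR=8/5; mL+mR=212/505 → advance +1; mR−mL=1404/505 → turn +1·90°
n=7: pose=(3,8,E); sL=5/4, sR=5/2; mL=-15/8, mR=5/4; mL+mR=-5/8 → advance -1; mR−mL=25/8 → turn +1·90°

0 200/137 40/37 -1780/5069 200/137 6 8 N
1 100/53 100/97 -450/5141 100/53 6 9 W
2 200/149 200/109 -18900/16241 200/149 5 9 S
3 10/9 2 -13/9 10/9 5 8 E
4 8/5 200/157 -372/785 8/5 4 8 N
5 20/9 100/89 -10/801 20/9 4 9 W
6 8/5 200/101 -596/505 8/5 3 9 S
7 5/4 5/2 -15/8 5/4 3 8 E
final 2 8 N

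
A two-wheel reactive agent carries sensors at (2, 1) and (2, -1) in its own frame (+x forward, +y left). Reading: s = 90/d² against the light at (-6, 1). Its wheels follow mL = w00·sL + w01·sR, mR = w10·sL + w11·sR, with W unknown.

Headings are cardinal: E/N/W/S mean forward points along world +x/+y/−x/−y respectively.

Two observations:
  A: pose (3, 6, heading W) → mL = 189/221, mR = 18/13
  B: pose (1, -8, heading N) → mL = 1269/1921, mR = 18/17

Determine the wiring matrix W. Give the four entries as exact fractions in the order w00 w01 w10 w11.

1 -1/2 1 0

obs A: pose=(3,6,W) → sL=18/13, sR=18/17, mL=189/221, mR=18/13
obs B: pose=(1,-8,N) → sL=18/17, sR=90/113, mL=1269/1921, mR=18/17
sensor matrix S = [[18/13, 18/17], [18/17, 90/113]]; det S = -7776/424541
solve [mL_A; mL_B] = S·[w00; w01] and [mR_A; mR_B] = S·[w10; w11]:
  w00 = 1, w01 = -1/2, w10 = 1, w11 = 0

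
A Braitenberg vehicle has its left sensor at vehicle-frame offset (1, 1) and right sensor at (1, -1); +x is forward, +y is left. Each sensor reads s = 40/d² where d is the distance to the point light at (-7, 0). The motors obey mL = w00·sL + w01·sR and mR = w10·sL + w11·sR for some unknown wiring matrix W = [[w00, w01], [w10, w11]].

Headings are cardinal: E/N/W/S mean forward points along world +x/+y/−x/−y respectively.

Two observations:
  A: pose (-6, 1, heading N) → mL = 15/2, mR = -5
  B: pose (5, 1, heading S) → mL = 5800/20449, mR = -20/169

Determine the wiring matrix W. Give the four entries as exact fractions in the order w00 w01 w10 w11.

1/2 1/2 -1/2 0

obs A: pose=(-6,1,N) → sL=10, sR=5, mL=15/2, mR=-5
obs B: pose=(5,1,S) → sL=40/169, sR=40/121, mL=5800/20449, mR=-20/169
sensor matrix S = [[10, 5], [40/169, 40/121]]; det S = 43400/20449
solve [mL_A; mL_B] = S·[w00; w01] and [mR_A; mR_B] = S·[w10; w11]:
  w00 = 1/2, w01 = 1/2, w10 = -1/2, w11 = 0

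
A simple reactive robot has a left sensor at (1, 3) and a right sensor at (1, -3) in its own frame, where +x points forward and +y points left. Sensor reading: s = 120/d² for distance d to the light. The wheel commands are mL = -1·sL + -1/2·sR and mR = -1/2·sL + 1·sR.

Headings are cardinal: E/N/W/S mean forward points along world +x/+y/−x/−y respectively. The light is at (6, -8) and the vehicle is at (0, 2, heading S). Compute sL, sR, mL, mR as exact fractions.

4/3 20/27 -46/27 2/27

left sensor world pos  = (3, 1); dL² = 90
right sensor world pos = (-3, 1); dR² = 162
sL = 120/90 = 4/3
sR = 120/162 = 20/27
mL = -1·sL + -1/2·sR = -46/27
mR = -1/2·sL + 1·sR = 2/27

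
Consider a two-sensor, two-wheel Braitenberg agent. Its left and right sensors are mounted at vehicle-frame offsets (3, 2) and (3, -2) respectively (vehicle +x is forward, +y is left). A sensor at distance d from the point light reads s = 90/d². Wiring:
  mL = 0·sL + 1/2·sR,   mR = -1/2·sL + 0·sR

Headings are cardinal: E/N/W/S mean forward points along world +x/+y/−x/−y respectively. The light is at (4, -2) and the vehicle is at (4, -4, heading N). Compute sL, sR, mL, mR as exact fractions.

18 18 9 -9

left sensor world pos  = (2, -1); dL² = 5
right sensor world pos = (6, -1); dR² = 5
sL = 90/5 = 18
sR = 90/5 = 18
mL = 0·sL + 1/2·sR = 9
mR = -1/2·sL + 0·sR = -9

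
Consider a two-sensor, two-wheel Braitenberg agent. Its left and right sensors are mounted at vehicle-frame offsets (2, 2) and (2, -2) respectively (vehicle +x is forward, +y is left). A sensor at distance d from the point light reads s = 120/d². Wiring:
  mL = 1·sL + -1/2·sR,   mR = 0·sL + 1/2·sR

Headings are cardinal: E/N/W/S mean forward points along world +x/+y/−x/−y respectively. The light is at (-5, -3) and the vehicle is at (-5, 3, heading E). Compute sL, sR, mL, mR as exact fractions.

30/17 6 -21/17 3

left sensor world pos  = (-3, 5); dL² = 68
right sensor world pos = (-3, 1); dR² = 20
sL = 120/68 = 30/17
sR = 120/20 = 6
mL = 1·sL + -1/2·sR = -21/17
mR = 0·sL + 1/2·sR = 3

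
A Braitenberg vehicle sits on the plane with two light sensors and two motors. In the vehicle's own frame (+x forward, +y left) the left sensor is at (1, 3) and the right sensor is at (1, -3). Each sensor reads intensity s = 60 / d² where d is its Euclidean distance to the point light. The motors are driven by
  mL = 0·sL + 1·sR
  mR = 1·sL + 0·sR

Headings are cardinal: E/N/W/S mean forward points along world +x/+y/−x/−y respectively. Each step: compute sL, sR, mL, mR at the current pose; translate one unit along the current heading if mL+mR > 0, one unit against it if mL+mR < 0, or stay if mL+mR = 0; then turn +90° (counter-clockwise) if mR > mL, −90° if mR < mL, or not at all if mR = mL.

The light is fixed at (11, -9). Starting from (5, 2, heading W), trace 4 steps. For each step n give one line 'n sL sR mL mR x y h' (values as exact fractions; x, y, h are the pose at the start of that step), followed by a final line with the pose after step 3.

0 60/113 12/49 12/49 60/113 5 2 W
1 15/29 3/10 3/10 15/29 4 2 S
2 12/41 12/17 12/17 12/41 4 1 E
3 2/3 10/27 10/27 2/3 5 1 S
final 5 0 E

n=0: pose=(5,2,W); sL=60/113, sR=12/49; mL=12/49, mR=60/113; mL+mR=4296/5537 → advance +1; mR−mL=1584/5537 → turn +1·90°
n=1: pose=(4,2,S); sL=15/29, sR=3/10; mL=3/10, mR=15/29; mL+mR=237/290 → advance +1; mR−mL=63/290 → turn +1·90°
n=2: pose=(4,1,E); sL=12/41, sR=12/17; mL=12/17, mR=12/41; mL+mR=696/697 → advance +1; mR−mL=-288/697 → turn -1·90°
n=3: pose=(5,1,S); sL=2/3, sR=10/27; mL=10/27, mR=2/3; mL+mR=28/27 → advance +1; mR−mL=8/27 → turn +1·90°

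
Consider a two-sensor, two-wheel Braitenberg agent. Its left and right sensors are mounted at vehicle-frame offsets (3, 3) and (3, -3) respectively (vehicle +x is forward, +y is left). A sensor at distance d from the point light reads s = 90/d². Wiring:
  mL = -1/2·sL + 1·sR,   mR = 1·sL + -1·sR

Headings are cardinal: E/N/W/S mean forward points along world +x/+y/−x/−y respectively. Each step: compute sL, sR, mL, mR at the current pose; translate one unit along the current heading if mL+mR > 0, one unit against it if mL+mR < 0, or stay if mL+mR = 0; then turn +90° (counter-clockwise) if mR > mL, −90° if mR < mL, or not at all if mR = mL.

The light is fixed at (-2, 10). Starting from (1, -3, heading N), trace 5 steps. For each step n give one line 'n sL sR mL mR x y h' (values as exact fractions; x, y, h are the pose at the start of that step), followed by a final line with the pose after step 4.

0 9/10 45/68 18/85 81/340 1 -3 N
1 2/5 10/9 41/45 -32/45 1 -2 W
2 45/41 45/53 1305/4346 540/2173 0 -2 N
3 90/89 90/221 -1935/19669 11880/19669 0 -1 E
4 45/32 9/10 63/320 81/160 1 -1 N
final 1 0 W

n=0: pose=(1,-3,N); sL=9/10, sR=45/68; mL=18/85, mR=81/340; mL+mR=9/20 → advance +1; mR−mL=9/340 → turn +1·90°
n=1: pose=(1,-2,W); sL=2/5, sR=10/9; mL=41/45, mR=-32/45; mL+mR=1/5 → advance +1; mR−mL=-73/45 → turn -1·90°
n=2: pose=(0,-2,N); sL=45/41, sR=45/53; mL=1305/4346, mR=540/2173; mL+mR=45/82 → advance +1; mR−mL=-225/4346 → turn -1·90°
n=3: pose=(0,-1,E); sL=90/89, sR=90/221; mL=-1935/19669, mR=11880/19669; mL+mR=45/89 → advance +1; mR−mL=13815/19669 → turn +1·90°
n=4: pose=(1,-1,N); sL=45/32, sR=9/10; mL=63/320, mR=81/160; mL+mR=45/64 → advance +1; mR−mL=99/320 → turn +1·90°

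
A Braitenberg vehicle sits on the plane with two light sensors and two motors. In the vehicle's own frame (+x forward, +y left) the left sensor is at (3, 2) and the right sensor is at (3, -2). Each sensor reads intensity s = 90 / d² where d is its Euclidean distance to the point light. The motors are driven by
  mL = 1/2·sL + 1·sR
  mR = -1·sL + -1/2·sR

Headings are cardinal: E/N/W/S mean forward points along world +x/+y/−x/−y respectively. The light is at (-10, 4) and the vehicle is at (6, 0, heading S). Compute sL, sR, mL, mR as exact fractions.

left sensor world pos  = (8, -3); dL² = 373
right sensor world pos = (4, -3); dR² = 245
sL = 90/373 = 90/373
sR = 90/245 = 18/49
mL = 1/2·sL + 1·sR = 8919/18277
mR = -1·sL + -1/2·sR = -7767/18277

90/373 18/49 8919/18277 -7767/18277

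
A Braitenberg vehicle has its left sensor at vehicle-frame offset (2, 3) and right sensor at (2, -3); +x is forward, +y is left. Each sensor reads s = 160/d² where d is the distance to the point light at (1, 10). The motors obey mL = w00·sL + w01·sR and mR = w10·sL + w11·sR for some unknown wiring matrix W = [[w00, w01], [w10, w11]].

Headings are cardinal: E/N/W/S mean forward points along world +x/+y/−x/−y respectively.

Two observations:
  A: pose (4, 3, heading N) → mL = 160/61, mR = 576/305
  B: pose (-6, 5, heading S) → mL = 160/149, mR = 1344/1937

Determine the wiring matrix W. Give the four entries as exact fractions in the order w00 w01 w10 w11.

obs A: pose=(4,3,N) → sL=32/5, sR=160/61, mL=160/61, mR=576/305
obs B: pose=(-6,5,S) → sL=32/13, sR=160/149, mL=160/149, mR=1344/1937
sensor matrix S = [[32/5, 160/61], [32/13, 160/149]]; det S = 49152/118157
solve [mL_A; mL_B] = S·[w00; w01] and [mR_A; mR_B] = S·[w10; w11]:
  w00 = 0, w01 = 1, w10 = 1/2, w11 = -1/2

0 1 1/2 -1/2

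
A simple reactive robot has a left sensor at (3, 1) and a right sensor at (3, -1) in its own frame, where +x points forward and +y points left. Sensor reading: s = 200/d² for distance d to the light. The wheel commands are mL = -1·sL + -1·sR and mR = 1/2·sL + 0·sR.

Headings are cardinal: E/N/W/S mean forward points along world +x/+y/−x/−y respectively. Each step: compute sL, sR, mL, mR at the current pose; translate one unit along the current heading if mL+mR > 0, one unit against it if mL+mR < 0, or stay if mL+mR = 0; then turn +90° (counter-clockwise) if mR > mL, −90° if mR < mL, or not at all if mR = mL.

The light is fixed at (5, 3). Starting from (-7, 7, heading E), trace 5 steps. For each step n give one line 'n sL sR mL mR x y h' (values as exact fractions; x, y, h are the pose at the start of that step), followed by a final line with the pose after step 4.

n=0: pose=(-7,7,E); sL=100/53, sR=20/9; mL=-1960/477, mR=50/53; mL+mR=-1510/477 → advance -1; mR−mL=2410/477 → turn +1·90°
n=1: pose=(-8,7,N); sL=40/49, sR=200/193; mL=-17520/9457, mR=20/49; mL+mR=-13660/9457 → advance -1; mR−mL=21380/9457 → turn +1·90°
n=2: pose=(-8,6,W); sL=10/13, sR=25/34; mL=-665/442, mR=5/13; mL+mR=-495/442 → advance -1; mR−mL=835/442 → turn +1·90°
n=3: pose=(-7,6,S); sL=200/121, sR=200/169; mL=-58000/20449, mR=100/121; mL+mR=-41100/20449 → advance -1; mR−mL=74900/20449 → turn +1·90°
n=4: pose=(-7,7,E); sL=100/53, sR=20/9; mL=-1960/477, mR=50/53; mL+mR=-1510/477 → advance -1; mR−mL=2410/477 → turn +1·90°

0 100/53 20/9 -1960/477 50/53 -7 7 E
1 40/49 200/193 -17520/9457 20/49 -8 7 N
2 10/13 25/34 -665/442 5/13 -8 6 W
3 200/121 200/169 -58000/20449 100/121 -7 6 S
4 100/53 20/9 -1960/477 50/53 -7 7 E
final -8 7 N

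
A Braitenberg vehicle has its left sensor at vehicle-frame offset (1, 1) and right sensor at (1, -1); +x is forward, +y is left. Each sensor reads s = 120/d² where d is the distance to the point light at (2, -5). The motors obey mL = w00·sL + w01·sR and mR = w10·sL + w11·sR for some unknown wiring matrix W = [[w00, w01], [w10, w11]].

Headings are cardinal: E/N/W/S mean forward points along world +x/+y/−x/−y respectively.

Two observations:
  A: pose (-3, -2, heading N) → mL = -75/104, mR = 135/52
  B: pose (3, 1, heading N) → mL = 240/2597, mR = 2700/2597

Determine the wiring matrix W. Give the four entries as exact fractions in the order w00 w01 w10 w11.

obs A: pose=(-3,-2,N) → sL=30/13, sR=15/4, mL=-75/104, mR=135/52
obs B: pose=(3,1,N) → sL=120/49, sR=120/53, mL=240/2597, mR=2700/2597
sensor matrix S = [[30/13, 15/4], [120/49, 120/53]]; det S = -133650/33761
solve [mL_A; mL_B] = S·[w00; w01] and [mR_A; mR_B] = S·[w10; w11]:
  w00 = 1/2, w01 = -1/2, w10 = -1/2, w11 = 1

1/2 -1/2 -1/2 1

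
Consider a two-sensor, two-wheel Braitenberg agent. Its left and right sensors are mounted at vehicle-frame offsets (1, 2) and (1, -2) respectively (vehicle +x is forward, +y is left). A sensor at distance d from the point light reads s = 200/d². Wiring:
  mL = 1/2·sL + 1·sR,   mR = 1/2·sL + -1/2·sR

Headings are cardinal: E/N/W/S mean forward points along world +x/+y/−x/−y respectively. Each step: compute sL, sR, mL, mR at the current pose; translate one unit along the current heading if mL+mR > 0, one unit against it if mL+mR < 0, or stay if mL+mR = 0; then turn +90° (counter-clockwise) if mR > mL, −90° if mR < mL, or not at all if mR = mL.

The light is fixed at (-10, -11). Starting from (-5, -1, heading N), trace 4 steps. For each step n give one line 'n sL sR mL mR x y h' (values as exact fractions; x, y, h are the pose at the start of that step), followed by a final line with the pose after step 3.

n=0: pose=(-5,-1,N); sL=20/13, sR=20/17; mL=430/221, mR=40/221; mL+mR=470/221 → advance +1; mR−mL=-30/17 → turn -1·90°
n=1: pose=(-5,0,E); sL=40/41, sR=200/117; mL=10540/4797, mR=-1760/4797; mL+mR=8780/4797 → advance +1; mR−mL=-100/39 → turn -1·90°
n=2: pose=(-4,0,S); sL=50/41, sR=50/29; mL=2775/1189, mR=-300/1189; mL+mR=2475/1189 → advance +1; mR−mL=-75/29 → turn -1·90°
n=3: pose=(-4,-1,W); sL=200/89, sR=200/169; mL=34700/15041, mR=8000/15041; mL+mR=42700/15041 → advance +1; mR−mL=-300/169 → turn -1·90°

0 20/13 20/17 430/221 40/221 -5 -1 N
1 40/41 200/117 10540/4797 -1760/4797 -5 0 E
2 50/41 50/29 2775/1189 -300/1189 -4 0 S
3 200/89 200/169 34700/15041 8000/15041 -4 -1 W
final -5 -1 N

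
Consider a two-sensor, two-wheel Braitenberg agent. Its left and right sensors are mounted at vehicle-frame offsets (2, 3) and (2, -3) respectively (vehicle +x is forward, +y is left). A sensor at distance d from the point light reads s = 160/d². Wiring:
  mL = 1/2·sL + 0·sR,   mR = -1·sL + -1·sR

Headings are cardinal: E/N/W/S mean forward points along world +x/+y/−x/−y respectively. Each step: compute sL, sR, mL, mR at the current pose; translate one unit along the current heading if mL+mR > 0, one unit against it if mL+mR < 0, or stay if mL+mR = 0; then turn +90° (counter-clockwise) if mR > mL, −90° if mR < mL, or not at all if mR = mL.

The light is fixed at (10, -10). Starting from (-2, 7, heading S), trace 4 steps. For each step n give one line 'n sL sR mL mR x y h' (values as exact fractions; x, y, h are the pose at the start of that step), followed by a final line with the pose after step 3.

0 80/153 16/45 40/153 -224/255 -2 7 S
1 160/421 160/637 80/421 -169280/268177 -2 8 W
2 40/149 10/29 20/149 -2650/4321 -1 8 N
3 160/481 160/277 80/481 -121280/133237 -1 7 E
final -2 7 S

n=0: pose=(-2,7,S); sL=80/153, sR=16/45; mL=40/153, mR=-224/255; mL+mR=-472/765 → advance -1; mR−mL=-872/765 → turn -1·90°
n=1: pose=(-2,8,W); sL=160/421, sR=160/637; mL=80/421, mR=-169280/268177; mL+mR=-118320/268177 → advance -1; mR−mL=-220240/268177 → turn -1·90°
n=2: pose=(-1,8,N); sL=40/149, sR=10/29; mL=20/149, mR=-2650/4321; mL+mR=-2070/4321 → advance -1; mR−mL=-3230/4321 → turn -1·90°
n=3: pose=(-1,7,E); sL=160/481, sR=160/277; mL=80/481, mR=-121280/133237; mL+mR=-99120/133237 → advance -1; mR−mL=-143440/133237 → turn -1·90°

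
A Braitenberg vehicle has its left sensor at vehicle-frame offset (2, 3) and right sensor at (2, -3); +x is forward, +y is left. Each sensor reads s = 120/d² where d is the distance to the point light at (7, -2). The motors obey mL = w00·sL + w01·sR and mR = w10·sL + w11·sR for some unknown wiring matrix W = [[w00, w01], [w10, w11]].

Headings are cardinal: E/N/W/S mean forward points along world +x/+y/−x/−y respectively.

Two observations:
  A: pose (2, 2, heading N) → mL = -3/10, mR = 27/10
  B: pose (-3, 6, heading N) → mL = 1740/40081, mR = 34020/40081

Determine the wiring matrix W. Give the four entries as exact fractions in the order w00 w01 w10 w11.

obs A: pose=(2,2,N) → sL=6/5, sR=3, mL=-3/10, mR=27/10
obs B: pose=(-3,6,N) → sL=120/269, sR=120/149, mL=1740/40081, mR=34020/40081
sensor matrix S = [[6/5, 3], [120/269, 120/149]]; det S = -14904/40081
solve [mL_A; mL_B] = S·[w00; w01] and [mR_A; mR_B] = S·[w10; w11]:
  w00 = 1, w01 = -1/2, w10 = 1, w11 = 1/2

1 -1/2 1 1/2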